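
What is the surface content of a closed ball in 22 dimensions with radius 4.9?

The surface area of an n-ball is 2π^(n/2) r^(n-1) / Γ(n/2). For n=22, r=4.9: 5.05863e+13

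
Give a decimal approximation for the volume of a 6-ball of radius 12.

Volume = π^{6/2}·(12)^6/Γ(4) = 497664·π^3 ≈ 1.54307e+07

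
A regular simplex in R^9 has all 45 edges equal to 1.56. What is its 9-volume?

For a regular n-simplex with edge a, V = (a^n / n!)·√((n+1)/2^n). With a=1.56, n=9: V ≈ 2.10729e-05.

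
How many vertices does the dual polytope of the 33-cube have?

Number of vertices = 2n = 66.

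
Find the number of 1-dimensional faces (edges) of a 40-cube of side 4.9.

An n-cube has n·2^(n-1) edges. With n = 40: 40·549755813888 = 21990232555520.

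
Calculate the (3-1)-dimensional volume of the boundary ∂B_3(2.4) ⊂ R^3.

S_3(2.4) = 2·π^(3/2)·(2.4)^2 / Γ(3/2) = 4πr² = 4π·(2.4)² ≈ 72.3823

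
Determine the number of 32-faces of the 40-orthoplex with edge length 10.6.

Number of 32-faces = 2^(32+1) · C(40,32+1) = 8589934592 · 18643560 = 160146960962027520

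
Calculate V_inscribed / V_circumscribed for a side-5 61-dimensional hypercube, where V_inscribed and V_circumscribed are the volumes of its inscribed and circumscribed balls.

V_in/V_out = n^(-n/2) = 61^(-61/2) ≈ 3.52728e-55.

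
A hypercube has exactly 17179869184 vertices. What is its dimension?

2^n = 17179869184 ⇒ n = log_2(17179869184) = 34.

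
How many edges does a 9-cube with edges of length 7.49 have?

An n-cube has n·2^(n-1) edges. With n = 9: 9·256 = 2304.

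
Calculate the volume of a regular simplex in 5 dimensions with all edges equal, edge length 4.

V = (4^5 / 5!) · √((5+1) / 2^5) ≈ 3.69504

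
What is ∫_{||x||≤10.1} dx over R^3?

The n-ball volume is π^(n/2)·r^n/Γ(n/2+1). With n=3, r=10.1: V ≈ 4315.71.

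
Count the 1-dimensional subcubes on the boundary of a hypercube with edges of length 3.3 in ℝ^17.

f_1(17-cube) = (17 choose 1) · 2^16 = 1114112.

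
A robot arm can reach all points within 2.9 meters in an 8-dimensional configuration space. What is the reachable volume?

Volume = π^{8/2}·(2.9)^8/Γ(5) ≈ 20303.6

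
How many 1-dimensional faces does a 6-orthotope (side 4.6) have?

f_1(6-cube) = (6 choose 1) · 2^5 = 192.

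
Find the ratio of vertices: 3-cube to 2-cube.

The 3-cube has 2^3 = 8 vertices. The 2-cube has 2^2 = 4 vertices. Ratio: 8/4 = 2.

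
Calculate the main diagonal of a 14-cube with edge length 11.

Diagonal = √14 · 11 ≈ 41.1582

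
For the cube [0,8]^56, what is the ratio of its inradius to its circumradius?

Ratio = (s/2)/(s√56/2) = 56^(-1/2) ≈ 0.133631.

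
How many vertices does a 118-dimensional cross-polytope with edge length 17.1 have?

The 118-dimensional cross-polytope has 2n = 2·118 = 236 vertices.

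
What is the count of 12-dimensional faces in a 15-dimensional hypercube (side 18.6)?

An n-cube has C(n,k)·2^(n-k) k-faces. Here C(15,12)·2^3 = 455·8 = 3640.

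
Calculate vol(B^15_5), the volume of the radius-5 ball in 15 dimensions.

V_15(5) = π^(15/2) · (5)^15 / Γ(15/2 + 1) = 312500000000·π^7/81081 ≈ 1.16407e+10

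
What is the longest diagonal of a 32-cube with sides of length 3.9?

The space diagonal of an n-cube of side s is s√n. Here 3.9·√32 ≈ 22.0617.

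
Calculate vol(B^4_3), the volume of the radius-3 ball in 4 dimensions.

V_4(3) = π^(4/2) · (3)^4 / Γ(4/2 + 1) = 81·π^2/2 ≈ 399.719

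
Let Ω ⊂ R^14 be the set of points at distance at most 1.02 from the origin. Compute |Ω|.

Volume = π^{14/2}·(1.02)^14/Γ(8) ≈ 0.790717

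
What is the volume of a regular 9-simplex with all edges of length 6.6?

V_9 = √(10) · 6.6^9 / (9! · 2^(9/2)) ≈ 9.15161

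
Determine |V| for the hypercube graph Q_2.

An n-cube has 2^n vertices; for n = 2 that is 2^2 = 4.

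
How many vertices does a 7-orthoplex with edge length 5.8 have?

Each 0-face is the convex hull of 1 vertex, one chosen as ±e_i from each of 1 distinct axis: 2^1·C(7,1) = 14.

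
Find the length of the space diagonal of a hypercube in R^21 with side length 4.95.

d = √(4.95² + 4.95² + ... + 4.95²) [21 terms] = √(21·4.95²) = 4.95√21 ≈ 22.6837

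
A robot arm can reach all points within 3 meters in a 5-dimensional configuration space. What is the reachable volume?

V_5(3) = π^(5/2) · (3)^5 / Γ(5/2 + 1) = 648·π^2/5 ≈ 1279.1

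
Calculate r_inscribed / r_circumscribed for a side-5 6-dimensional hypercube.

For an n-cube of any side s, the inradius is s/2 and the circumradius is s√n/2, so the ratio is 1/√6 ≈ 0.408248.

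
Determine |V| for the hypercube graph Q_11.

Each vertex is a binary string of length 11, so there are 2^11 = 2048.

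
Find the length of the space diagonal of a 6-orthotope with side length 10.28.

Diagonal = √6 · 10.28 ≈ 25.1808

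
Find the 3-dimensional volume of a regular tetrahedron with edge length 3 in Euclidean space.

Volume = (√2/12) · 3³ = 3.18198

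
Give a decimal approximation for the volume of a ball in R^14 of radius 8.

V = 274877906944·π^7/315 ≈ 2.63559e+12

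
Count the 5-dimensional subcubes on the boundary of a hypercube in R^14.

f_5(14-cube) = (14 choose 5) · 2^9 = 1025024.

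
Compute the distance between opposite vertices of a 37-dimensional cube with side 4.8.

d = √(4.8² + 4.8² + ... + 4.8²) [37 terms] = √(37·4.8²) = 4.8√37 ≈ 29.1973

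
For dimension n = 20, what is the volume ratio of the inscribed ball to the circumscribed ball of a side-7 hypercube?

Volume scales as r^n, and r_in/r_out = 1/√20, giving (1/√20)^20 ≈ 9.76562e-14.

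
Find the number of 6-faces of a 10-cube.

Choose 6 of 10 axes to span the face (C(10,6) = 210 ways), then fix each of the remaining 4 coordinates at one of its two extreme values (2^4 = 16 ways): 210·16 = 3360.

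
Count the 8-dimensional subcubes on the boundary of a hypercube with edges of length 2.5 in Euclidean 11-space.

Choose 8 of 11 axes to span the face (C(11,8) = 165 ways), then fix each of the remaining 3 coordinates at one of its two extreme values (2^3 = 8 ways): 165·8 = 1320.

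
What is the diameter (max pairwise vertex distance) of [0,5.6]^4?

The space diagonal of an n-cube of side s is s√n. Here 5.6·√4 = 11.2.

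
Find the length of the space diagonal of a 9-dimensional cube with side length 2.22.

The space diagonal of an n-cube of side s is s√n. Here 2.22·√9 = 6.66.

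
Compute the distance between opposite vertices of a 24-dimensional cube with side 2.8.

Diagonal = √24 · 2.8 ≈ 13.7171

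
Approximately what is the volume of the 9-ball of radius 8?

Volume = π^{9/2}·(8)^9/Γ(11/2) = 4294967296·π^4/945 ≈ 4.42718e+08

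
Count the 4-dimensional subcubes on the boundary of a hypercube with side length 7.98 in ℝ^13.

Number of 4-faces = C(13,4) · 2^(13-4) = 715 · 512 = 366080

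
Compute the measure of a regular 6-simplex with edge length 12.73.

V = (12.73^6 / 6!) · √((6+1) / 2^6) ≈ 1954.78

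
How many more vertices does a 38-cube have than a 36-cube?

The 38-cube has 2^38 = 274877906944 vertices. The 36-cube has 2^36 = 68719476736 vertices. Difference: 274877906944 - 68719476736 = 206158430208.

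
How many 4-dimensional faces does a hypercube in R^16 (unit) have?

f_4(16-cube) = (16 choose 4) · 2^12 = 7454720.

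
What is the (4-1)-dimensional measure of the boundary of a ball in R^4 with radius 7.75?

S = n·V_n(r)/r = 4·V_4(7.75)/7.75 (volume-to-surface relation), giving 9188.29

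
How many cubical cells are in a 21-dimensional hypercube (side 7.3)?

Number of 3-faces = C(21,3) · 2^(21-3) = 1330 · 262144 = 348651520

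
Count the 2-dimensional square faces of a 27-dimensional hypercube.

Number of 2-faces = C(27,2) · 2^(27-2) = 351 · 33554432 = 11777605632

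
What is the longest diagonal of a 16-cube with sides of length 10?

d = √(10² + 10² + ... + 10²) [16 terms] = √(16·10²) = 10√16 = 40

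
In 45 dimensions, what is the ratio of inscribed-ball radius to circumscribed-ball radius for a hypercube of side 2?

Ratio = (s/2)/(s√45/2) = 45^(-1/2) ≈ 0.149071.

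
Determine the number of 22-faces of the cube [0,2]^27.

f_22(27-cube) = (27 choose 22) · 2^5 = 2583360.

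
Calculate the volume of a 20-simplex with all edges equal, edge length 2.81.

V = (2.81^20 / 20!) · √((20+1) / 2^20) ≈ 1.73305e-12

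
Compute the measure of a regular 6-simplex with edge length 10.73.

Volume = 10.73^6 · √(7/2^6) / 6! ≈ 701.011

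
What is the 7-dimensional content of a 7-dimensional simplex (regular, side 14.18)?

For a regular n-simplex with edge a, V = (a^n / n!)·√((n+1)/2^n). With a=14.18, n=7: V ≈ 5717.99.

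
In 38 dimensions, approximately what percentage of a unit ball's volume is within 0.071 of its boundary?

1 - (1-0.071)^38 ≈ 0.939103 ≈ 93.91%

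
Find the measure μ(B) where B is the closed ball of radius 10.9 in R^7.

Volume = π^{7/2}·(10.9)^7/Γ(9/2) ≈ 8.63706e+07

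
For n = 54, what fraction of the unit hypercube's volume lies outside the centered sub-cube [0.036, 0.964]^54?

Shell fraction = 1 - (1-0.072)^54 ≈ 0.982316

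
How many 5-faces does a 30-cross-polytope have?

An n-cross-polytope has 2^(k+1)·C(n,k+1) k-faces. Here 2^6·C(30,6) = 64·593775 = 38001600.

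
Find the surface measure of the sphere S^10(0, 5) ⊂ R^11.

|∂B_11(5)| = 125000000·π^5/189 ≈ 2.02394e+08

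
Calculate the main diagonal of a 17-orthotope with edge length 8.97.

d = √(8.97² + 8.97² + ... + 8.97²) [17 terms] = √(17·8.97²) = 8.97√17 ≈ 36.9843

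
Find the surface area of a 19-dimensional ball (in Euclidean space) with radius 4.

S_19(4) = 2·π^(19/2)·(4)^18 / Γ(19/2) = 70368744177664·π^9/34459425 ≈ 6.08724e+10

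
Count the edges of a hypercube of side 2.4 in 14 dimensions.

Number of 1-faces = C(14,1)·2^(14-1) = 14·8192 = 114688.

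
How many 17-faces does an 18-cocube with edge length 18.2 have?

An n-cross-polytope has 2^(k+1)·C(n,k+1) k-faces. Here 2^18·C(18,18) = 262144·1 = 262144.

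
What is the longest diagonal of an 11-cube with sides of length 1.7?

||(1.7,1.7,...,1.7)|| = √(11)·1.7 ≈ 5.63826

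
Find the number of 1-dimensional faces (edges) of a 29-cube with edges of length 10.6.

Number of 1-faces = C(29,1)·2^(29-1) = 29·268435456 = 7784628224.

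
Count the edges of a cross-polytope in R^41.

An n-cross-polytope has 2^(k+1)·C(n,k+1) k-faces. Here 2^2·C(41,2) = 4·820 = 3280.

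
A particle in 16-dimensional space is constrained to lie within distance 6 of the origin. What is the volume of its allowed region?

Volume = π^{16/2}·(6)^16/Γ(9) = 2448880128·π^8/35 ≈ 6.63894e+11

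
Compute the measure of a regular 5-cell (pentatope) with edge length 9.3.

For a regular n-simplex with edge a, V = (a^n / n!)·√((n+1)/2^n). With a=9.3, n=4: V ≈ 174.239.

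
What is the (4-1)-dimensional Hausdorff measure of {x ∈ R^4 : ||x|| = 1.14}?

S = n·V_n(r)/r = 4·V_4(1.14)/1.14 (volume-to-surface relation), giving 29.2445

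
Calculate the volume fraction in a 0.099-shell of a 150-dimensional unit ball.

Shell fraction = 1 - (1-0.099)^150 ≈ 0.9999998383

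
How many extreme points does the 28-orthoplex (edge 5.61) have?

The 28-dimensional cross-polytope has 2n = 2·28 = 56 vertices.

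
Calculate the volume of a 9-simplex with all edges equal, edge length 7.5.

V_9 = √(10) · 7.5^9 / (9! · 2^(9/2)) ≈ 28.917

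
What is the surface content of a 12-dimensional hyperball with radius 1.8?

S_12(1.8) = 2·π^(12/2)·(1.8)^11 / Γ(12/2) ≈ 10297.8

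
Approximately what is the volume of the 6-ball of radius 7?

Volume = π^{6/2}·(7)^6/Γ(4) = 117649·π^3/6 ≈ 607976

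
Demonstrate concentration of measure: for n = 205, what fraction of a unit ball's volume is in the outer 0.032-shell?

1 - (1-0.032)^205 ≈ 0.998728 ≈ 99.87%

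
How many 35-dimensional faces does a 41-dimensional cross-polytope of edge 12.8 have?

Number of 35-faces = 2^(35+1) · C(41,35+1) = 68719476736 · 749398 = 51498238427004928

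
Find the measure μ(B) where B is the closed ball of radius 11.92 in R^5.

V_5(11.92) = π^(5/2) · (11.92)^5 / Γ(5/2 + 1) ≈ 1.26672e+06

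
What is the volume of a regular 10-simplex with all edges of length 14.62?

For a regular n-simplex with edge a, V = (a^n / n!)·√((n+1)/2^n). With a=14.62, n=10: V ≈ 12742.6.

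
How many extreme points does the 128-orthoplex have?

Number of vertices = 2n = 256.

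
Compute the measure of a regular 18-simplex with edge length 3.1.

V_18 = √(19) · 3.1^18 / (18! · 2^(18/2)) ≈ 9.29558e-10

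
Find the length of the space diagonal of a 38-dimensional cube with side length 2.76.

d = √(2.76² + 2.76² + ... + 2.76²) [38 terms] = √(38·2.76²) = 2.76√38 ≈ 17.0138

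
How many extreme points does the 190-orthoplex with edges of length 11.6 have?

The 190-dimensional cross-polytope has 2n = 2·190 = 380 vertices.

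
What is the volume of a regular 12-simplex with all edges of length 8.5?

For a regular n-simplex with edge a, V = (a^n / n!)·√((n+1)/2^n). With a=8.5, n=12: V ≈ 16.7295.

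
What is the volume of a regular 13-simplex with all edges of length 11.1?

V_13 = √(14) · 11.1^13 / (13! · 2^(13/2)) ≈ 257.803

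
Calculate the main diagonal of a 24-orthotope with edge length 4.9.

d = √(4.9² + 4.9² + ... + 4.9²) [24 terms] = √(24·4.9²) = 4.9√24 ≈ 24.005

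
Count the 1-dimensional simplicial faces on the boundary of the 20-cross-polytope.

f_1(20-orthoplex) = 2^2 · (20 choose 2) = 760.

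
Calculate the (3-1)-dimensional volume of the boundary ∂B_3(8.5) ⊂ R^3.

S = n·V_n(r)/r = 3·V_3(8.5)/8.5 (volume-to-surface relation), giving 4πr² = 4π·(8.5)² ≈ 907.92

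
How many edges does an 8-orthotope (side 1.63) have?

The 8-cube has n·2^(n-1) = 8·2^7 = 8·128 = 1024 edges.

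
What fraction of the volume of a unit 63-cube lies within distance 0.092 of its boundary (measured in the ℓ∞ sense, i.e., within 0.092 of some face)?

The inner cube has side 1-2·0.092 = 0.816 and volume (0.816)^63 ≈ 2.732e-06, so the shell holds 0.999997268 of the volume.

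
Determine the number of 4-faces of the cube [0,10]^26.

Choose 4 of 26 axes to span the face (C(26,4) = 14950 ways), then fix each of the remaining 22 coordinates at one of its two extreme values (2^22 = 4194304 ways): 14950·4194304 = 62704844800.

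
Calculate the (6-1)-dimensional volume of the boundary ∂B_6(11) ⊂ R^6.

S = n·V_n(r)/r = 6·V_6(11)/11 (volume-to-surface relation), giving 161051·π^3 ≈ 4.99359e+06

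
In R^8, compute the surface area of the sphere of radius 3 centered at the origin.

The surface area of an n-ball is 2π^(n/2) r^(n-1) / Γ(n/2). For n=8, r=3: 729·π^4 ≈ 71011.2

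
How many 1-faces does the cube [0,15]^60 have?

The 60-cube has n·2^(n-1) = 60·2^59 = 60·576460752303423488 = 34587645138205409280 edges.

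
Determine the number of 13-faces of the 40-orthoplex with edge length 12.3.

Each 13-face is the convex hull of 14 vertices, one chosen as ±e_i from each of 14 distinct axes: 2^14·C(40,14) = 380222338498560.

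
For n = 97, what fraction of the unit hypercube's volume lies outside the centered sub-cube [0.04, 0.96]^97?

Shell fraction = 1 - (1-0.08)^97 ≈ 0.999693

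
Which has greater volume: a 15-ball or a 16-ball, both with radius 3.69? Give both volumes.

V_15(3.69) ≈ 1.22131e+08. V_16(3.69) ≈ 2.78036e+08. The 16-ball is larger.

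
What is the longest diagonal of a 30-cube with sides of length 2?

d = √(2² + 2² + ... + 2²) [30 terms] = √(30·2²) = 2√30 ≈ 10.9545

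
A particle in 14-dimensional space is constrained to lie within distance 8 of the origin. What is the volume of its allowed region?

V_14(8) = π^(14/2) · (8)^14 / Γ(14/2 + 1) = 274877906944·π^7/315 ≈ 2.63559e+12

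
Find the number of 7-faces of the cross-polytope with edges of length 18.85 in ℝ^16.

Number of 7-faces = 2^(7+1) · C(16,7+1) = 256 · 12870 = 3294720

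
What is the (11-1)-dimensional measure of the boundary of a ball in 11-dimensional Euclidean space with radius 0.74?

S_11(0.74) = 2·π^(11/2)·(0.74)^10 / Γ(11/2) ≈ 1.0205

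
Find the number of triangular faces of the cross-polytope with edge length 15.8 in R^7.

Number of 2-faces = 2^(2+1) · C(7,2+1) = 8 · 35 = 280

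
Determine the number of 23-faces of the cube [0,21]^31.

Choose 23 of 31 axes to span the face (C(31,23) = 7888725 ways), then fix each of the remaining 8 coordinates at one of its two extreme values (2^8 = 256 ways): 7888725·256 = 2019513600.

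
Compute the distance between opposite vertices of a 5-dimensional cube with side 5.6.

Diagonal = √5 · 5.6 ≈ 12.522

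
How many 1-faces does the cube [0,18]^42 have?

Number of 1-faces = C(42,1)·2^(42-1) = 42·2199023255552 = 92358976733184.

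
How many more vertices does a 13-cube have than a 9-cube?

The 13-cube has 2^13 = 8192 vertices. The 9-cube has 2^9 = 512 vertices. Difference: 8192 - 512 = 7680.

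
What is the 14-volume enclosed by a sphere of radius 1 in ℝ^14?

Volume = π^{14/2}·(1)^14/Γ(8) = π^7/5040 ≈ 0.599265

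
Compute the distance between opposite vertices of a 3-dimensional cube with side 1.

Diagonal = √3 · 1 ≈ 1.73205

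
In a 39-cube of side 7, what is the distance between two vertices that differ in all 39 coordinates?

The space diagonal of an n-cube of side s is s√n. Here 7·√39 ≈ 43.715.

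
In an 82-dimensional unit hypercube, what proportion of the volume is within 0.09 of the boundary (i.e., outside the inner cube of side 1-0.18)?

The inner cube has side 1-2·0.09 = 0.82 and volume (0.82)^82 ≈ 8.565e-08, so the shell holds 0.9999999143 of the volume.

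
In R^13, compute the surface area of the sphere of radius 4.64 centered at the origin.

|∂B_13(4.64)| ≈ 1.17896e+09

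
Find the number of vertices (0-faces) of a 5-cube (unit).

Number of 0-faces = C(5,0) · 2^(5-0) = 1 · 32 = 32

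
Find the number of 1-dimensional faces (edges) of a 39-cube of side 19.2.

Each of the 2^39 = 549755813888 vertices has degree 39; total edges = 39·2^39/2 = 10720238370816.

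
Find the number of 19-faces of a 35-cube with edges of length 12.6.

f_19(35-cube) = (35 choose 19) · 2^16 = 266071503667200.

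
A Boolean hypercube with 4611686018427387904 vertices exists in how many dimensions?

n = log_2(4611686018427387904) = 62.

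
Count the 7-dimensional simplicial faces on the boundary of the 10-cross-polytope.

An n-cross-polytope has 2^(k+1)·C(n,k+1) k-faces. Here 2^8·C(10,8) = 256·45 = 11520.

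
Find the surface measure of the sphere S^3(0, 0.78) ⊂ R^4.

|∂B_4(0.78)| ≈ 9.36728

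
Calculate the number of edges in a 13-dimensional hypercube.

An n-cube has n·2^(n-1) edges. With n = 13: 13·4096 = 53248.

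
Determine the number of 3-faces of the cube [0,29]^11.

An n-cube has C(n,k)·2^(n-k) k-faces. Here C(11,3)·2^8 = 165·256 = 42240.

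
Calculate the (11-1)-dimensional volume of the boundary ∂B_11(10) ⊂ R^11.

S = n·V_n(r)/r = 11·V_11(10)/10 (volume-to-surface relation), giving 128000000000·π^5/189 ≈ 2.07251e+11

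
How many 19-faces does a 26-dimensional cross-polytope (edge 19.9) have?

Each 19-face is the convex hull of 20 vertices, one chosen as ±e_i from each of 20 distinct axes: 2^20·C(26,20) = 241413652480.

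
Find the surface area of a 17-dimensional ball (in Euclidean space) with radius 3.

S = n·V_n(r)/r = 17·V_17(3)/3 (volume-to-surface relation), giving 272097792·π^8/25025 ≈ 1.03169e+08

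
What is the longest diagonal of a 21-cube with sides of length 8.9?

d = √(8.9² + 8.9² + ... + 8.9²) [21 terms] = √(21·8.9²) = 8.9√21 ≈ 40.7849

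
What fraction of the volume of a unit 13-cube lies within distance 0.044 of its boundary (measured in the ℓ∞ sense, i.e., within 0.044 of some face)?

Shell fraction = 1 - (1-0.088)^13 ≈ 0.698051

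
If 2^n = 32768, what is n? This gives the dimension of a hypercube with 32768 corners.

2^n = 32768 ⇒ n = log_2(32768) = 15.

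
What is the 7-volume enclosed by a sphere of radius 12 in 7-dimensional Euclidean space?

V = 191102976·π^3/35 ≈ 1.69297e+08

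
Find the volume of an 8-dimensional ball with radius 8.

V = 2097152·π^4/3 ≈ 6.80939e+07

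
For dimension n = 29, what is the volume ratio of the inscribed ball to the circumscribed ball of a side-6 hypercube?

V_in / V_out = (r_in/r_out)^29 = (1/√29)^29 = 29^(-29/2) ≈ 6.24064e-22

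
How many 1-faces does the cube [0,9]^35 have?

Number of 1-faces = C(35,1)·2^(35-1) = 35·17179869184 = 601295421440.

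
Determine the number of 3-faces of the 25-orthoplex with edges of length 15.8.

Number of 3-faces = 2^(3+1) · C(25,3+1) = 16 · 12650 = 202400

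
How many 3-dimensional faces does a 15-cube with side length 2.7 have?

An n-cube has C(n,k)·2^(n-k) k-faces. Here C(15,3)·2^12 = 455·4096 = 1863680.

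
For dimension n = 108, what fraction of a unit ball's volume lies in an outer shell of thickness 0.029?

1 - (1-0.029)^108 ≈ 0.958344 ≈ 95.83%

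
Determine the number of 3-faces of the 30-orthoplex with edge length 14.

f_3(30-orthoplex) = 2^4 · (30 choose 4) = 438480.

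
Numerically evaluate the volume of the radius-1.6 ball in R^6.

Volume = π^{6/2}·(1.6)^6/Γ(4) ≈ 86.6998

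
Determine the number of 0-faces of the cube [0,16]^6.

Number of 0-faces = C(6,0) · 2^(6-0) = 1 · 64 = 64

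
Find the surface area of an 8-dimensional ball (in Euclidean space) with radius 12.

S = n·V_n(r)/r = 8·V_8(12)/12 (volume-to-surface relation), giving 11943936·π^4 ≈ 1.16345e+09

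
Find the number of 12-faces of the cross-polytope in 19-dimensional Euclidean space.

An n-cross-polytope has 2^(k+1)·C(n,k+1) k-faces. Here 2^13·C(19,13) = 8192·27132 = 222265344.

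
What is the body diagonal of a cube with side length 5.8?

||(5.8,5.8,...,5.8)|| = √(3)·5.8 ≈ 10.0459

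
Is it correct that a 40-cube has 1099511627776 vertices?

True. The 40-cube has 2^40 = 1099511627776 vertices.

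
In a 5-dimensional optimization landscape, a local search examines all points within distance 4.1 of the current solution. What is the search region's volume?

The n-ball volume is π^(n/2)·r^n/Γ(n/2+1). With n=5, r=4.1: V ≈ 6098.43.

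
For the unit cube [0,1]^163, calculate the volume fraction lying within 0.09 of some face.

The inner cube has side 1-2·0.09 = 0.82 and volume (0.82)^163 ≈ 8.947e-15, so the shell holds 1 - 8.947e-15 of the volume.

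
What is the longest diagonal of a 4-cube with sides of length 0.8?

d = √(0.8² + 0.8² + ... + 0.8²) [4 terms] = √(4·0.8²) = 0.8√4 = 1.6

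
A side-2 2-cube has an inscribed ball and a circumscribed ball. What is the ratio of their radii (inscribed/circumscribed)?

r_in / r_out = (2/2) / (2√2/2) = 1/√2 ≈ 0.707107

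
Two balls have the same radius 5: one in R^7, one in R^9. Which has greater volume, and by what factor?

V_7(5) ≈ 369122, V_9(5) ≈ 6.4424e+06. The 9-ball is larger by a factor of 17.45.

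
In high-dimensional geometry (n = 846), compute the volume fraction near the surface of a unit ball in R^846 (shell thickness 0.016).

1 - (1-0.016)^846 ≈ 0.9999988146 ≈ 99.999881%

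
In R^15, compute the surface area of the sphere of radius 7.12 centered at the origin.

The surface area of an n-ball is 2π^(n/2) r^(n-1) / Γ(n/2). For n=15, r=7.12: 4.92313e+12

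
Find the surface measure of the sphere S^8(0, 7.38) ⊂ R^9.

S = n·V_n(r)/r = 9·V_9(7.38)/7.38 (volume-to-surface relation), giving 2.61223e+08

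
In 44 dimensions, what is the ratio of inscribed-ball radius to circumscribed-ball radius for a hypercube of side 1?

Ratio = (s/2)/(s√44/2) = 44^(-1/2) ≈ 0.150756.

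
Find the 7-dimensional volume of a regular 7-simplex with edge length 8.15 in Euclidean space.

Volume = 8.15^7 · √(8/2^7) / 7! ≈ 118.471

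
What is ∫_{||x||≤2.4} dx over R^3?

Volume = π^{3/2}·(2.4)^3/Γ(5/2) ≈ 57.9058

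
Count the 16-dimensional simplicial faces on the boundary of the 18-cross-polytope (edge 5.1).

f_16(18-orthoplex) = 2^17 · (18 choose 17) = 2359296.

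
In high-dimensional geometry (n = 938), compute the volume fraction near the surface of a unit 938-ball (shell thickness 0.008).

1 - (1-0.008)^938 ≈ 0.999465 ≈ 99.95%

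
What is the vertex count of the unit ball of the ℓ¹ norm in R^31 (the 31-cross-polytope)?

Number of vertices = 2n = 62.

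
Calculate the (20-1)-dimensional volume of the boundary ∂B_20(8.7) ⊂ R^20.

|∂B_20(8.7)| ≈ 3.66127e+17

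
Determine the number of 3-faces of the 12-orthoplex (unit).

Number of 3-faces = 2^(3+1) · C(12,3+1) = 16 · 495 = 7920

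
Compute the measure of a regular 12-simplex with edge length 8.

V = (8^12 / 12!) · √((12+1) / 2^12) ≈ 8.08229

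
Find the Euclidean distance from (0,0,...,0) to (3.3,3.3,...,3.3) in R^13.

||(3.3,3.3,...,3.3)|| = √(13)·3.3 ≈ 11.8983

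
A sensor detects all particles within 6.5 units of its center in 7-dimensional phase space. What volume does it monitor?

The n-ball volume is π^(n/2)·r^n/Γ(n/2+1). With n=7, r=6.5: V = 62748517·π^3/840 ≈ 2.31619e+06.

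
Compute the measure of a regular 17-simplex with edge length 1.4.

Volume = 1.4^17 · √(18/2^17) / 17! ≈ 1.00459e-14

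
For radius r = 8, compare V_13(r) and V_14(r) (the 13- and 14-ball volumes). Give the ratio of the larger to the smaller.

V_13(8) ≈ 5.00623e+11, V_14(8) ≈ 2.63559e+12. The 14-ball is larger by a factor of 5.265.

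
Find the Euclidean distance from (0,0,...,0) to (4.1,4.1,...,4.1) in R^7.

Diagonal = √7 · 4.1 ≈ 10.8476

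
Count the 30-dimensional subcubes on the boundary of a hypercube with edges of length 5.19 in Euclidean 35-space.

An n-cube has C(n,k)·2^(n-k) k-faces. Here C(35,30)·2^5 = 324632·32 = 10388224.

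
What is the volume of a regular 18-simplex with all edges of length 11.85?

Volume = 11.85^18 · √(19/2^18) / 18! ≈ 28.229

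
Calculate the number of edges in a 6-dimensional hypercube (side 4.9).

Each of the 2^6 = 64 vertices has degree 6; total edges = 6·2^6/2 = 192.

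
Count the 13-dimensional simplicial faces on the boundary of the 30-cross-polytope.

An n-cross-polytope has 2^(k+1)·C(n,k+1) k-faces. Here 2^14·C(30,14) = 16384·145422675 = 2382605107200.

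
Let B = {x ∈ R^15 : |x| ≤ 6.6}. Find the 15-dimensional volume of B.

The n-ball volume is π^(n/2)·r^n/Γ(n/2+1). With n=15, r=6.6: V ≈ 7.49185e+11.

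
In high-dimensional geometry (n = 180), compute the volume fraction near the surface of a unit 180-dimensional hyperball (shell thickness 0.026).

1 - (1-0.026)^180 ≈ 0.991278 ≈ 99.13%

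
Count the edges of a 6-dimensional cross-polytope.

An n-cross-polytope has 2^(k+1)·C(n,k+1) k-faces. Here 2^2·C(6,2) = 4·15 = 60.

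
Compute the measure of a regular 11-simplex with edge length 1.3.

V = (1.3^11 / 11!) · √((11+1) / 2^11) ≈ 3.43674e-08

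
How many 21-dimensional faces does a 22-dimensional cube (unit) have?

f_21(22-cube) = (22 choose 21) · 2^1 = 44.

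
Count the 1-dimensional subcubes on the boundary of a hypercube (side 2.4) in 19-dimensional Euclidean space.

f_1(19-cube) = (19 choose 1) · 2^18 = 4980736.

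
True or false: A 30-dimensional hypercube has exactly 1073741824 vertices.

True. The 30-cube has 2^30 = 1073741824 vertices.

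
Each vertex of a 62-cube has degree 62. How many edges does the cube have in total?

The 62-cube has n·2^(n-1) = 62·2^61 = 62·2305843009213693952 = 142962266571249025024 edges.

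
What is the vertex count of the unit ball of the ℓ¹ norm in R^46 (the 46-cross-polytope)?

The 46-dimensional cross-polytope has 2n = 2·46 = 92 vertices.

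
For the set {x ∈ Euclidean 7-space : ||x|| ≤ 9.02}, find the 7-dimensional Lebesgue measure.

V_7(9.02) = π^(7/2) · (9.02)^7 / Γ(7/2 + 1) ≈ 2.29523e+07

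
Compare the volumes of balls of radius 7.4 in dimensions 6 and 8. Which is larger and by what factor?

V_6(7.4) ≈ 848572, V_8(7.4) ≈ 3.64957e+07. The 8-ball is larger by a factor of 43.01.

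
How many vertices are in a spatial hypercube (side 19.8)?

An n-cube has C(n,k)·2^(n-k) k-faces. Here C(3,0)·2^3 = 1·8 = 8.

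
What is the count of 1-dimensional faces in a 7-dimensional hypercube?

An n-cube has C(n,k)·2^(n-k) k-faces. Here C(7,1)·2^6 = 7·64 = 448.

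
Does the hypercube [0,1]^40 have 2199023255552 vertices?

False. The 40-cube has 2^40 = 1099511627776 vertices.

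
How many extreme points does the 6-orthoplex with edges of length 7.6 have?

Number of vertices = 2n = 12.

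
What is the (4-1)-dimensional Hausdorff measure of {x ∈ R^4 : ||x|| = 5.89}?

S_4(5.89) = 2·π^(4/2)·(5.89)^3 / Γ(4/2) ≈ 4033.44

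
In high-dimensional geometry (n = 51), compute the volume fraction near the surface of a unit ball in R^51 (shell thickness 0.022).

1 - (1-0.022)^51 ≈ 0.678426 ≈ 67.84%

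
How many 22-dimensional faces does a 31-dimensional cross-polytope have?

f_22(31-orthoplex) = 2^23 · (31 choose 23) = 66175421644800.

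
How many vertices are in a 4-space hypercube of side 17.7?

Number of 0-faces = C(4,0) · 2^(4-0) = 1 · 16 = 16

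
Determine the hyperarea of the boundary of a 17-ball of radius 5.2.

S_17(5.2) = 2·π^(17/2)·(5.2)^16 / Γ(17/2) ≈ 6.84957e+11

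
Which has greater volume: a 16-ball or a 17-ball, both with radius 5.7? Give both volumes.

V_16(5.7) ≈ 2.92197e+11. V_17(5.7) ≈ 9.97777e+11. The 17-ball is larger.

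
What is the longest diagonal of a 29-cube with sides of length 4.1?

Diagonal = √29 · 4.1 ≈ 22.0792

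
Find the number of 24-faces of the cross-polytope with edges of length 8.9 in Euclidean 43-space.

An n-cross-polytope has 2^(k+1)·C(n,k+1) k-faces. Here 2^25·C(43,25) = 33554432·608359048206 = 20413142314612948992.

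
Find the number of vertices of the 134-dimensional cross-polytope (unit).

An n-cross-polytope has 2n vertices; here n = 134, giving 268.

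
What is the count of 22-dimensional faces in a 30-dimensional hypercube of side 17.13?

An n-cube has C(n,k)·2^(n-k) k-faces. Here C(30,22)·2^8 = 5852925·256 = 1498348800.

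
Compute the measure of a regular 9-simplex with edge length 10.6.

For a regular n-simplex with edge a, V = (a^n / n!)·√((n+1)/2^n). With a=10.6, n=9: V ≈ 650.661.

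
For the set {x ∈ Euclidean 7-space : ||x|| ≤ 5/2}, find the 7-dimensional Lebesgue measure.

V_7(5/2) = π^(7/2) · (5/2)^7 / Γ(7/2 + 1) = 15625·π^3/168 ≈ 2883.77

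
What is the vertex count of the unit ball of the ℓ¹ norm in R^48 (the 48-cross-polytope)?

The vertices are ±e_1, ..., ±e_48, so there are 2·48 = 96.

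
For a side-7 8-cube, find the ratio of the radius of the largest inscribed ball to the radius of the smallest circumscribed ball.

For an n-cube of any side s, the inradius is s/2 and the circumradius is s√n/2, so the ratio is 1/√8 ≈ 0.353553.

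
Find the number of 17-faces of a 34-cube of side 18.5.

Number of 17-faces = C(34,17) · 2^(34-17) = 2333606220 · 131072 = 305870434467840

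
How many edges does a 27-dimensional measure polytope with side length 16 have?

The 27-cube has n·2^(n-1) = 27·2^26 = 27·67108864 = 1811939328 edges.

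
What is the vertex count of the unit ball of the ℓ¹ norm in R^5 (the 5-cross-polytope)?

The vertices are ±e_1, ..., ±e_5, so there are 2·5 = 10.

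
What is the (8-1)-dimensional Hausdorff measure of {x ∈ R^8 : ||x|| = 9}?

S = n·V_n(r)/r = 8·V_8(9)/9 (volume-to-surface relation), giving 1594323·π^4 ≈ 1.55302e+08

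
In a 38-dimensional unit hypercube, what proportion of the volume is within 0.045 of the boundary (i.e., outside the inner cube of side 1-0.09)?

The inner cube has side 1-2·0.045 = 0.91 and volume (0.91)^38 ≈ 0.02777, so the shell holds 0.97223 of the volume.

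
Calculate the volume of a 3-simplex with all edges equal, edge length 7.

Volume = (√2/12) · 7³ = 40.4229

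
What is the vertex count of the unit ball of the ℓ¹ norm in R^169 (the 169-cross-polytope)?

The vertices are ±e_1, ..., ±e_169, so there are 2·169 = 338.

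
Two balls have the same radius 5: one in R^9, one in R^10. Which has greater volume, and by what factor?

V_9(5) ≈ 6.4424e+06, V_10(5) ≈ 2.49039e+07. The 10-ball is larger by a factor of 3.866.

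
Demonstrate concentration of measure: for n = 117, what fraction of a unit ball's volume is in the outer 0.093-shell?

1 - (1-0.093)^117 ≈ 0.999989 ≈ 99.998903%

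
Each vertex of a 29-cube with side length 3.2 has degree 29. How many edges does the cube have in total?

The 29-cube has n·2^(n-1) = 29·2^28 = 29·268435456 = 7784628224 edges.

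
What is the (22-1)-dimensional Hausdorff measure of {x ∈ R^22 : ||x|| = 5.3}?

The surface area of an n-ball is 2π^(n/2) r^(n-1) / Γ(n/2). For n=22, r=5.3: 2.62851e+14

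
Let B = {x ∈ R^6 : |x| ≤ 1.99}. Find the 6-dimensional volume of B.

Volume = π^{6/2}·(1.99)^6/Γ(4) ≈ 320.935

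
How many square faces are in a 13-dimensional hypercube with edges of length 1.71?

Number of 2-faces = C(13,2) · 2^(13-2) = 78 · 2048 = 159744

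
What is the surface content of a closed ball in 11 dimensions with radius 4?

S = n·V_n(r)/r = 11·V_11(4)/4 (volume-to-surface relation), giving 67108864·π^5/945 ≈ 2.17319e+07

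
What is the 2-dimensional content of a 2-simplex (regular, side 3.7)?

Area = (√3/4) · 3.7² = 5.92794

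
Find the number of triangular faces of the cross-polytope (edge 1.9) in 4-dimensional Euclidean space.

Number of 2-faces = 2^(2+1) · C(4,2+1) = 8 · 4 = 32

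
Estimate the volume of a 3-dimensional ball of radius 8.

Volume = π^{3/2}·(8)^3/Γ(5/2) = 2048·π/3 ≈ 2144.66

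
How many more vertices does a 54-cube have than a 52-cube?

The 54-cube has 2^54 = 18014398509481984 vertices. The 52-cube has 2^52 = 4503599627370496 vertices. Difference: 18014398509481984 - 4503599627370496 = 13510798882111488.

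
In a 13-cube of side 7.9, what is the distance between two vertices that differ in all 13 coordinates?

||(7.9,7.9,...,7.9)|| = √(13)·7.9 ≈ 28.4839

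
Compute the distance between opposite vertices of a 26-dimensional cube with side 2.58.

d = √(2.58² + 2.58² + ... + 2.58²) [26 terms] = √(26·2.58²) = 2.58√26 ≈ 13.1555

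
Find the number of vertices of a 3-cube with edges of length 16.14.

Number of vertices = 2^3 = 8.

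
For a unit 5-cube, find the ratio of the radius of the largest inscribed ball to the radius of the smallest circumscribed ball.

r_in / r_out = (1/2) / (1√5/2) = 1/√5 ≈ 0.447214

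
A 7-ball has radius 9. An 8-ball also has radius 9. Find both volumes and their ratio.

V_7(9) ≈ 2.25984e+07. V_8(9) ≈ 1.74714e+08. Ratio V_7/V_8 ≈ 0.1293.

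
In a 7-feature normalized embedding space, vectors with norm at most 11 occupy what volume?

Volume = π^{7/2}·(11)^7/Γ(9/2) = 311794736·π^3/105 ≈ 9.20723e+07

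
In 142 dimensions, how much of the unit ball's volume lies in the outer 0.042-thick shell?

V(inner)/V(outer) = ((1-0.042)/1)^142 ≈ 0.002259, so the shell fraction is 0.997741.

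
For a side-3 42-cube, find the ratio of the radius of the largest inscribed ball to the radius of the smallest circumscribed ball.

For an n-cube of any side s, the inradius is s/2 and the circumradius is s√n/2, so the ratio is 1/√42 ≈ 0.154303.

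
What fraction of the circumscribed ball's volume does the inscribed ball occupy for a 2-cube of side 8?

Volume scales as r^n, and r_in/r_out = 1/√2, giving (1/√2)^2 ≈ 0.5.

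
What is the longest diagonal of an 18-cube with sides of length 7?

||(7,7,...,7)|| = √(18)·7 ≈ 29.6985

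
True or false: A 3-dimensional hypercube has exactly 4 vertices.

False. The 3-cube has 2^3 = 8 vertices.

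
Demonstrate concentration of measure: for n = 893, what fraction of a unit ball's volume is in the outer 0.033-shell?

1 - (1-0.033)^893 ≈ 1 - 9.679e-14 ≈ (100 - 9.68e-12)%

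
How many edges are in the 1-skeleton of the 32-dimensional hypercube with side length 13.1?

Each of the 2^32 = 4294967296 vertices has degree 32; total edges = 32·2^32/2 = 68719476736.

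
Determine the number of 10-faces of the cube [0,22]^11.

An n-cube has C(n,k)·2^(n-k) k-faces. Here C(11,10)·2^1 = 11·2 = 22.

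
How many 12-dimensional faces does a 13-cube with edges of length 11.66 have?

Number of 12-faces = C(13,12) · 2^(13-12) = 13 · 2 = 26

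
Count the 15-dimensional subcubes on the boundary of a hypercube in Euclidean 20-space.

f_15(20-cube) = (20 choose 15) · 2^5 = 496128.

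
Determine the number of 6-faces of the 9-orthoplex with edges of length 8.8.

An n-cross-polytope has 2^(k+1)·C(n,k+1) k-faces. Here 2^7·C(9,7) = 128·36 = 4608.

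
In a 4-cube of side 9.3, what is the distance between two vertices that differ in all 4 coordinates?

The space diagonal of an n-cube of side s is s√n. Here 9.3·√4 = 18.6.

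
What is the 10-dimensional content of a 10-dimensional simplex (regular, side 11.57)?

Volume = 11.57^10 · √(11/2^10) / 10! ≈ 1227.77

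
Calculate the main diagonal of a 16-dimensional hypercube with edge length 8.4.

Diagonal = √16 · 8.4 = 33.6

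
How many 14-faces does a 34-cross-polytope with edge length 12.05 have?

f_14(34-orthoplex) = 2^15 · (34 choose 15) = 60816343695360.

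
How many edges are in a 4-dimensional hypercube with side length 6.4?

Choose 1 of 4 axes to span the face (C(4,1) = 4 ways), then fix each of the remaining 3 coordinates at one of its two extreme values (2^3 = 8 ways): 4·8 = 32.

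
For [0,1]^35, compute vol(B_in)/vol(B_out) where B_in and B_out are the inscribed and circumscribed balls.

Volume scales as r^n, and r_in/r_out = 1/√35, giving (1/√35)^35 ≈ 9.52378e-28.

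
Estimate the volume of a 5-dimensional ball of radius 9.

V_5(9) = π^(5/2) · (9)^5 / Γ(5/2 + 1) = 157464·π^2/5 ≈ 310821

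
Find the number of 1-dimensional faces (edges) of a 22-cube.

The 22-cube has n·2^(n-1) = 22·2^21 = 22·2097152 = 46137344 edges.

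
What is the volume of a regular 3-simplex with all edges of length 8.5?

Volume = (√2/12) · 8.5³ = 72.3753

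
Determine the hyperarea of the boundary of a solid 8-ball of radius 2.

|∂B_8(2)| = 128·π^4/3 ≈ 4156.12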